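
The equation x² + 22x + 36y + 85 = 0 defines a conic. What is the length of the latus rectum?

Only x is squared. Complete the square in x: (x + 11)² = -36(y - 1).
Vertex (-11, 1); 4p = -36 so p = -9. Opens down.
Latus rectum length = |4p| = 36.

36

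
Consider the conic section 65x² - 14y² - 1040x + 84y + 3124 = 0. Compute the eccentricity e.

Collect terms: 65(x² - 16x) -14(y² - 6y) = -3124
65(x - 8)² -14(y - 3)² = -3124 + 4160 - 126 = 910
Divide by 910: (x - 8)²/14 - (y - 3)²/65 = 1
Hyperbola, center (8, 3), transverse axis horizontal; a² = 14, b² = 65.
c² = a² + b² = 79, so c = √79.
e = c/a = √79/√14 = √1106/14.

e = √1106/14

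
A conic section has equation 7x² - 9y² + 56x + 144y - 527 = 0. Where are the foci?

(-8, 8) and (0, 8)

Rearranging, 7(x² + 8x) -9(y² - 16y) = 527.
Complete the square: 7(x + 4)² -9(y - 8)² = 527 + 112 - 576 = 63
Divide through by 63 to get (x + 4)²/9 - (y - 8)²/7 = 1.
Hyperbola, center (-4, 8), transverse axis horizontal; a² = 9, b² = 7.
c² = a² + b² = 9 + 7 = 16, so c = 4.
Foci lie on the horizontal axis through the center: (h ± c, k).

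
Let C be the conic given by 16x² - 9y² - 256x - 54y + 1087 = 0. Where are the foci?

16(x² - 16x) -9(y² + 6y) = -1087
Complete the square in x and y: 16(x - 8)² -9(y + 3)² = -1087 + 1024 - 81 = -144
Divide through by -144 to get (y + 3)²/16 - (x - 8)²/9 = 1.
Hyperbola, center (8, -3), transverse axis vertical; a² = 16, b² = 9.
c² = a² + b² = 16 + 9 = 25, so c = 5.
Foci lie on the vertical axis through the center: (h, k ± c).

(8, -8) and (8, 2)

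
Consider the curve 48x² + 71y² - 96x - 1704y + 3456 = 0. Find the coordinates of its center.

Rearranging, 48(x² - 2x) + 71(y² - 24y) = -3456.
Complete the square in x and y: 48(x - 1)² + 71(y - 12)² = -3456 + 48 + 10224 = 6816
Divide through by 6816 to get (x - 1)²/142 + (y - 12)²/96 = 1.
Ellipse with center (1, 12).

(1, 12)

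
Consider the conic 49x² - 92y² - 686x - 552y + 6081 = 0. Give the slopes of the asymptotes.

7√23/46 and -7√23/46

Rearranging, 49(x² - 14x) -92(y² + 6y) = -6081.
Complete the square: 49(x - 7)² -92(y + 3)² = -6081 + 2401 - 828 = -4508
Divide by -4508: (y + 3)²/49 - (x - 7)²/92 = 1
Hyperbola, center (7, -3), transverse axis vertical; a² = 49, b² = 92.
For a vertical hyperbola the asymptotes have slope ±a/b.
Here that is ±7/2√23 = ±7√23/46.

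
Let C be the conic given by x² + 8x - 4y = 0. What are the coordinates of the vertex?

(-4, -4)

Only x is squared. Complete the square in x: (x + 4)² = 4(y + 4).
Vertex (-4, -4); 4p = 4 so p = 1. Opens up.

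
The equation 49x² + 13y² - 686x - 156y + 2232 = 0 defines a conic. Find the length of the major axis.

Collect terms: 49(x² - 14x) + 13(y² - 12y) = -2232
Complete the square in x and y: 49(x - 7)² + 13(y - 6)² = -2232 + 2401 + 468 = 637
Divide by 637: (x - 7)²/13 + (y - 6)²/49 = 1
Ellipse, center (7, 6), major axis vertical; a² = 49, b² = 13.
a² = 49 so a = 7; the major axis has length 2a = 14.

14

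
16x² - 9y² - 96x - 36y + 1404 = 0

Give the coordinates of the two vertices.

(3, -14) and (3, 10)

Rearranging, 16(x² - 6x) -9(y² + 4y) = -1404.
Completing the square gives 16(x - 3)² -9(y + 2)² = -1404 + 144 - 36 = -1296.
Dividing both sides by -1296: (y + 2)²/144 - (x - 3)²/81 = 1
Hyperbola, center (3, -2), transverse axis vertical; a² = 144, b² = 81.
a = 12. Vertices at (h, k ± a).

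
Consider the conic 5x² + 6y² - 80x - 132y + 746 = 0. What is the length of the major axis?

4√15

Group: 5(x² - 16x) + 6(y² - 22y) = -746
Completing the square gives 5(x - 8)² + 6(y - 11)² = -746 + 320 + 726 = 300.
Divide through by 300 to get (x - 8)²/60 + (y - 11)²/50 = 1.
Ellipse, center (8, 11), major axis horizontal; a² = 60, b² = 50.
a² = 60 so a = 2√15; the major axis has length 2a = 4√15.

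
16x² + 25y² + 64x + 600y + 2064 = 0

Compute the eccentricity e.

16(x² + 4x) + 25(y² + 24y) = -2064
Completing the square gives 16(x + 2)² + 25(y + 12)² = -2064 + 64 + 3600 = 1600.
Divide by 1600: (x + 2)²/100 + (y + 12)²/64 = 1
Ellipse, center (-2, -12), major axis horizontal; a² = 100, b² = 64.
c² = a² - b² = 36, so c = 6.
e = c/a = 6/10 = 3/5.

e = 3/5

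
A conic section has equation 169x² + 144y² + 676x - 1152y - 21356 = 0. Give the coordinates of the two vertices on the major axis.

Group the x- and y-terms: 169(x² + 4x) + 144(y² - 8y) = 21356
169(x + 2)² + 144(y - 4)² = 21356 + 676 + 2304 = 24336
Divide by 24336: (x + 2)²/144 + (y - 4)²/169 = 1
Ellipse, center (-2, 4), major axis vertical; a² = 169, b² = 144.
a = 13. Vertices at (h, k ± a).

(-2, -9) and (-2, 17)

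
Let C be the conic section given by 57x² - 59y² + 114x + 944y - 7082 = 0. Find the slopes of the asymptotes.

Rearranging, 57(x² + 2x) -59(y² - 16y) = 7082.
Complete the square: 57(x + 1)² -59(y - 8)² = 7082 + 57 - 3776 = 3363
Divide through by 3363 to get (x + 1)²/59 - (y - 8)²/57 = 1.
Hyperbola, center (-1, 8), transverse axis horizontal; a² = 59, b² = 57.
For a horizontal hyperbola the asymptotes have slope ±b/a.
Here that is ±√57/√59 = ±√3363/59.

√3363/59 and -√3363/59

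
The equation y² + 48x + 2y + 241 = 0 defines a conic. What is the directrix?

x = 7

Only y is squared. Complete the square in y: (y + 1)² = -48(x + 5).
Vertex (-5, -1); 4p = -48 so p = -12. Opens left.
Directrix is the vertical line x = h − p = -5 − (-12) = 7.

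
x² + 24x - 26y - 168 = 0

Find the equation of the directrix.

y = -37/2

Only x is squared. Complete the square in x: (x + 12)² = 26(y + 12).
Vertex (-12, -12); 4p = 26 so p = 13/2. Opens up.
Directrix is the horizontal line y = k − p = -12 − (13/2) = -37/2.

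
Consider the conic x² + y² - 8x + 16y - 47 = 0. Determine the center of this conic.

(4, -8)

Group the x- and y-terms: (x² - 8x) + (y² + 16y) = 47
Complete the square in x and y: (x - 4)² + (y + 8)² = 47 + 16 + 64 = 127
So (x - 4)² + (y + 8)² = 127.
Circle centered at (4, -8) with r² = 127.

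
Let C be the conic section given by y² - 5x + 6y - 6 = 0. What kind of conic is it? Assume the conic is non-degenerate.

parabola

No xy term. Coefficients of x² and y² are A = 0, C = 1.
Exactly one squared variable ⇒ parabola.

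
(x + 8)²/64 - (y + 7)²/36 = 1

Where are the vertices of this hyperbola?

Center (-8, -7). The positive term is the x-term, so the transverse axis is horizontal; a² = 64, b² = 36.
a = 8. Vertices at (h ± a, k).

(-16, -7) and (0, -7)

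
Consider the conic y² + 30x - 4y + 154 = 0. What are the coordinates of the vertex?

(-5, 2)

Only y is squared. Complete the square in y: (y - 2)² = -30(x + 5).
Vertex (-5, 2); 4p = -30 so p = -15/2. Opens left.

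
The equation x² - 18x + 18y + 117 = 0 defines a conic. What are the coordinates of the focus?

Only x is squared. Complete the square in x: (x - 9)² = -18(y + 2).
Vertex (9, -2); 4p = -18 so p = -9/2. Opens down.
Focus is p units from the vertex along the axis: (h, k + p).

(9, -13/2)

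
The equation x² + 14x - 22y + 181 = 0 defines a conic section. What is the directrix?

Only x is squared. Complete the square in x: (x + 7)² = 22(y - 6).
Vertex (-7, 6); 4p = 22 so p = 11/2. Opens up.
Directrix is the horizontal line y = k − p = 6 − (11/2) = 1/2.

y = 1/2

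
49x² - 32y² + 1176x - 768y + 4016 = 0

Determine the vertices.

Rearranging, 49(x² + 24x) -32(y² + 24y) = -4016.
Complete the square in x and y: 49(x + 12)² -32(y + 12)² = -4016 + 7056 - 4608 = -1568
Dividing both sides by -1568: (y + 12)²/49 - (x + 12)²/32 = 1
Hyperbola, center (-12, -12), transverse axis vertical; a² = 49, b² = 32.
a = 7. Vertices at (h, k ± a).

(-12, -19) and (-12, -5)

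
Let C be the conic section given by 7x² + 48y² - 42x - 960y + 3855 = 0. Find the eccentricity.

e = √123/12

Group the x- and y-terms: 7(x² - 6x) + 48(y² - 20y) = -3855
Complete the square: 7(x - 3)² + 48(y - 10)² = -3855 + 63 + 4800 = 1008
Divide by 1008: (x - 3)²/144 + (y - 10)²/21 = 1
Ellipse, center (3, 10), major axis horizontal; a² = 144, b² = 21.
c² = a² - b² = 123, so c = √123.
e = c/a = √123/12.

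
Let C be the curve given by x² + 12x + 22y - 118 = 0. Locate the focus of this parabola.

Only x is squared. Complete the square in x: (x + 6)² = -22(y - 7).
Vertex (-6, 7); 4p = -22 so p = -11/2. Opens down.
Focus is p units from the vertex along the axis: (h, k + p).

(-6, 3/2)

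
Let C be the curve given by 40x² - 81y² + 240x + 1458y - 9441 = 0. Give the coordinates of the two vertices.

Collect terms: 40(x² + 6x) -81(y² - 18y) = 9441
Complete the square: 40(x + 3)² -81(y - 9)² = 9441 + 360 - 6561 = 3240
Divide by 3240: (x + 3)²/81 - (y - 9)²/40 = 1
Hyperbola, center (-3, 9), transverse axis horizontal; a² = 81, b² = 40.
a = 9. Vertices at (h ± a, k).

(-12, 9) and (6, 9)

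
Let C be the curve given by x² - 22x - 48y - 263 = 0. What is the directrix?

Only x is squared. Complete the square in x: (x - 11)² = 48(y + 8).
Vertex (11, -8); 4p = 48 so p = 12. Opens up.
Directrix is the horizontal line y = k − p = -8 − (12) = -20.

y = -20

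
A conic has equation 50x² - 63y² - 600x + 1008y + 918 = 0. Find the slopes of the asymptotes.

50(x² - 12x) -63(y² - 16y) = -918
Completing the square gives 50(x - 6)² -63(y - 8)² = -918 + 1800 - 4032 = -3150.
Dividing both sides by -3150: (y - 8)²/50 - (x - 6)²/63 = 1
Hyperbola, center (6, 8), transverse axis vertical; a² = 50, b² = 63.
For a vertical hyperbola the asymptotes have slope ±a/b.
Here that is ±5√2/3√7 = ±5√14/21.

5√14/21 and -5√14/21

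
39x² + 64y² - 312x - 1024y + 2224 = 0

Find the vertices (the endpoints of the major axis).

Rearranging, 39(x² - 8x) + 64(y² - 16y) = -2224.
39(x - 4)² + 64(y - 8)² = -2224 + 624 + 4096 = 2496
Dividing both sides by 2496: (x - 4)²/64 + (y - 8)²/39 = 1
Ellipse, center (4, 8), major axis horizontal; a² = 64, b² = 39.
a = 8. Vertices at (h ± a, k).

(-4, 8) and (12, 8)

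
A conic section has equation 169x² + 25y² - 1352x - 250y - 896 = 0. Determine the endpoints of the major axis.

169(x² - 8x) + 25(y² - 10y) = 896
169(x - 4)² + 25(y - 5)² = 896 + 2704 + 625 = 4225
Divide through by 4225 to get (x - 4)²/25 + (y - 5)²/169 = 1.
Ellipse, center (4, 5), major axis vertical; a² = 169, b² = 25.
a = 13. Vertices at (h, k ± a).

(4, -8) and (4, 18)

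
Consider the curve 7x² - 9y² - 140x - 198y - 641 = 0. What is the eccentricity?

e = 4/3

7(x² - 20x) -9(y² + 22y) = 641
Complete the square: 7(x - 10)² -9(y + 11)² = 641 + 700 - 1089 = 252
Divide through by 252 to get (x - 10)²/36 - (y + 11)²/28 = 1.
Hyperbola, center (10, -11), transverse axis horizontal; a² = 36, b² = 28.
c² = a² + b² = 64, so c = 8.
e = c/a = 8/6 = 4/3.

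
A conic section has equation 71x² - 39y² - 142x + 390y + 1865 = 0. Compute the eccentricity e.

Rearranging, 71(x² - 2x) -39(y² - 10y) = -1865.
Complete the square in x and y: 71(x - 1)² -39(y - 5)² = -1865 + 71 - 975 = -2769
Divide by -2769: (y - 5)²/71 - (x - 1)²/39 = 1
Hyperbola, center (1, 5), transverse axis vertical; a² = 71, b² = 39.
c² = a² + b² = 110, so c = √110.
e = c/a = √110/√71 = √7810/71.

e = √7810/71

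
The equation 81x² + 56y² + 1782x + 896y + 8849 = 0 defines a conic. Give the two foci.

81(x² + 22x) + 56(y² + 16y) = -8849
Completing the square gives 81(x + 11)² + 56(y + 8)² = -8849 + 9801 + 3584 = 4536.
Divide by 4536: (x + 11)²/56 + (y + 8)²/81 = 1
Ellipse, center (-11, -8), major axis vertical; a² = 81, b² = 56.
c² = a² - b² = 81 - 56 = 25, so c = 5.
Foci lie on the vertical axis through the center: (h, k ± c).

(-11, -13) and (-11, -3)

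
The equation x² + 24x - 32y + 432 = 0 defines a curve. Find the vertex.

Only x is squared. Complete the square in x: (x + 12)² = 32(y - 9).
Vertex (-12, 9); 4p = 32 so p = 8. Opens up.

(-12, 9)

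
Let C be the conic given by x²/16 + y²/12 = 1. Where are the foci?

(-2, 0) and (2, 0)

Center (0, 0). The larger denominator 16 sits under the x-term, so the major axis is horizontal; a² = 16, b² = 12.
c² = a² - b² = 16 - 12 = 4, so c = 2.
Foci lie on the horizontal axis through the center: (h ± c, k).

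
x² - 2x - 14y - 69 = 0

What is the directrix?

Only x is squared. Complete the square in x: (x - 1)² = 14(y + 5).
Vertex (1, -5); 4p = 14 so p = 7/2. Opens up.
Directrix is the horizontal line y = k − p = -5 − (7/2) = -17/2.

y = -17/2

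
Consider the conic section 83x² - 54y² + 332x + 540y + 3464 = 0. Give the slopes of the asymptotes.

√498/18 and -√498/18

Group: 83(x² + 4x) -54(y² - 10y) = -3464
Completing the square gives 83(x + 2)² -54(y - 5)² = -3464 + 332 - 1350 = -4482.
Divide through by -4482 to get (y - 5)²/83 - (x + 2)²/54 = 1.
Hyperbola, center (-2, 5), transverse axis vertical; a² = 83, b² = 54.
For a vertical hyperbola the asymptotes have slope ±a/b.
Here that is ±√83/3√6 = ±√498/18.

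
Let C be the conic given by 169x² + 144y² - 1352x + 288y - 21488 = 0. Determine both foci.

Group: 169(x² - 8x) + 144(y² + 2y) = 21488
Completing the square gives 169(x - 4)² + 144(y + 1)² = 21488 + 2704 + 144 = 24336.
Dividing both sides by 24336: (x - 4)²/144 + (y + 1)²/169 = 1
Ellipse, center (4, -1), major axis vertical; a² = 169, b² = 144.
c² = a² - b² = 169 - 144 = 25, so c = 5.
Foci lie on the vertical axis through the center: (h, k ± c).

(4, -6) and (4, 4)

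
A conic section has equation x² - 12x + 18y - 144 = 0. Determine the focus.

(6, 11/2)

Only x is squared. Complete the square in x: (x - 6)² = -18(y - 10).
Vertex (6, 10); 4p = -18 so p = -9/2. Opens down.
Focus is p units from the vertex along the axis: (h, k + p).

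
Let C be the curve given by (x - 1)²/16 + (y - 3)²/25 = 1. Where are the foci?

(1, 0) and (1, 6)

Center (1, 3). The larger denominator 25 sits under the y-term, so the major axis is vertical; a² = 25, b² = 16.
c² = a² - b² = 25 - 16 = 9, so c = 3.
Foci lie on the vertical axis through the center: (h, k ± c).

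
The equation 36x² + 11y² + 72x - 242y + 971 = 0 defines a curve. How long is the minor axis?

2√11

Group the x- and y-terms: 36(x² + 2x) + 11(y² - 22y) = -971
Complete the square in x and y: 36(x + 1)² + 11(y - 11)² = -971 + 36 + 1331 = 396
Divide through by 396 to get (x + 1)²/11 + (y - 11)²/36 = 1.
Ellipse, center (-1, 11), major axis vertical; a² = 36, b² = 11.
b² = 11 so b = √11; the minor axis has length 2b = 2√11.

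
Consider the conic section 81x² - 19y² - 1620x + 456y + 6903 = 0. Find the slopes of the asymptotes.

9√19/19 and -9√19/19

Group: 81(x² - 20x) -19(y² - 24y) = -6903
81(x - 10)² -19(y - 12)² = -6903 + 8100 - 2736 = -1539
Dividing both sides by -1539: (y - 12)²/81 - (x - 10)²/19 = 1
Hyperbola, center (10, 12), transverse axis vertical; a² = 81, b² = 19.
For a vertical hyperbola the asymptotes have slope ±a/b.
Here that is ±9/√19 = ±9√19/19.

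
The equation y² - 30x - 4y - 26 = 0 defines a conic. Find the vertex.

Only y is squared. Complete the square in y: (y - 2)² = 30(x + 1).
Vertex (-1, 2); 4p = 30 so p = 15/2. Opens right.

(-1, 2)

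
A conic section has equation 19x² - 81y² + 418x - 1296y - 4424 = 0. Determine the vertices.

(-20, -8) and (-2, -8)

Group: 19(x² + 22x) -81(y² + 16y) = 4424
Complete the square: 19(x + 11)² -81(y + 8)² = 4424 + 2299 - 5184 = 1539
Divide by 1539: (x + 11)²/81 - (y + 8)²/19 = 1
Hyperbola, center (-11, -8), transverse axis horizontal; a² = 81, b² = 19.
a = 9. Vertices at (h ± a, k).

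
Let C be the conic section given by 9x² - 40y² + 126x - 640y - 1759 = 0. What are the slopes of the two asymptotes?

3√10/20 and -3√10/20

Collect terms: 9(x² + 14x) -40(y² + 16y) = 1759
Complete the square: 9(x + 7)² -40(y + 8)² = 1759 + 441 - 2560 = -360
Divide through by -360 to get (y + 8)²/9 - (x + 7)²/40 = 1.
Hyperbola, center (-7, -8), transverse axis vertical; a² = 9, b² = 40.
For a vertical hyperbola the asymptotes have slope ±a/b.
Here that is ±3/2√10 = ±3√10/20.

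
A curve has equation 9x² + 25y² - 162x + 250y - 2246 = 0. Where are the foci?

Rearranging, 9(x² - 18x) + 25(y² + 10y) = 2246.
Completing the square gives 9(x - 9)² + 25(y + 5)² = 2246 + 729 + 625 = 3600.
Dividing both sides by 3600: (x - 9)²/400 + (y + 5)²/144 = 1
Ellipse, center (9, -5), major axis horizontal; a² = 400, b² = 144.
c² = a² - b² = 400 - 144 = 256, so c = 16.
Foci lie on the horizontal axis through the center: (h ± c, k).

(-7, -5) and (25, -5)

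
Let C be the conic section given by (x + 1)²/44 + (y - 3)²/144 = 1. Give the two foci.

Center (-1, 3). The larger denominator 144 sits under the y-term, so the major axis is vertical; a² = 144, b² = 44.
c² = a² - b² = 144 - 44 = 100, so c = 10.
Foci lie on the vertical axis through the center: (h, k ± c).

(-1, -7) and (-1, 13)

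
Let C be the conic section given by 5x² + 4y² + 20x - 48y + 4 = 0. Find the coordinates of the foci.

(-2, 6 - 2√2) and (-2, 6 + 2√2)

Group the x- and y-terms: 5(x² + 4x) + 4(y² - 12y) = -4
Complete the square: 5(x + 2)² + 4(y - 6)² = -4 + 20 + 144 = 160
Divide through by 160 to get (x + 2)²/32 + (y - 6)²/40 = 1.
Ellipse, center (-2, 6), major axis vertical; a² = 40, b² = 32.
c² = a² - b² = 40 - 32 = 8, so c = 2√2.
Foci lie on the vertical axis through the center: (h, k ± c).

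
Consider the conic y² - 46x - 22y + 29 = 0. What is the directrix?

Only y is squared. Complete the square in y: (y - 11)² = 46(x + 2).
Vertex (-2, 11); 4p = 46 so p = 23/2. Opens right.
Directrix is the vertical line x = h − p = -2 − (23/2) = -27/2.

x = -27/2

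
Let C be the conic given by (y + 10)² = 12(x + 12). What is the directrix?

Vertex (-12, -10); 4p = 12 so p = 3. Opens right.
Directrix is the vertical line x = h − p = -12 − (3) = -15.

x = -15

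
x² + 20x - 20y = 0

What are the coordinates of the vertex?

Only x is squared. Complete the square in x: (x + 10)² = 20(y + 5).
Vertex (-10, -5); 4p = 20 so p = 5. Opens up.

(-10, -5)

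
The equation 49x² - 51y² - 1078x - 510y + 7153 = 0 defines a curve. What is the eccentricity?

e = 10/7

49(x² - 22x) -51(y² + 10y) = -7153
Complete the square: 49(x - 11)² -51(y + 5)² = -7153 + 5929 - 1275 = -2499
Dividing both sides by -2499: (y + 5)²/49 - (x - 11)²/51 = 1
Hyperbola, center (11, -5), transverse axis vertical; a² = 49, b² = 51.
c² = a² + b² = 100, so c = 10.
e = c/a = 10/7.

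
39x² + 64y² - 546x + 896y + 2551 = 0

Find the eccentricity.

e = 5/8

Collect terms: 39(x² - 14x) + 64(y² + 14y) = -2551
Complete the square in x and y: 39(x - 7)² + 64(y + 7)² = -2551 + 1911 + 3136 = 2496
Divide by 2496: (x - 7)²/64 + (y + 7)²/39 = 1
Ellipse, center (7, -7), major axis horizontal; a² = 64, b² = 39.
c² = a² - b² = 25, so c = 5.
e = c/a = 5/8.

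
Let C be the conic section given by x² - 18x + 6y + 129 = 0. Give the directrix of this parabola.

y = -13/2

Only x is squared. Complete the square in x: (x - 9)² = -6(y + 8).
Vertex (9, -8); 4p = -6 so p = -3/2. Opens down.
Directrix is the horizontal line y = k − p = -8 − (-3/2) = -13/2.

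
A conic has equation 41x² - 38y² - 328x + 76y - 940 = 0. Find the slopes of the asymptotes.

√1558/38 and -√1558/38

41(x² - 8x) -38(y² - 2y) = 940
Complete the square: 41(x - 4)² -38(y - 1)² = 940 + 656 - 38 = 1558
Dividing both sides by 1558: (x - 4)²/38 - (y - 1)²/41 = 1
Hyperbola, center (4, 1), transverse axis horizontal; a² = 38, b² = 41.
For a horizontal hyperbola the asymptotes have slope ±b/a.
Here that is ±√41/√38 = ±√1558/38.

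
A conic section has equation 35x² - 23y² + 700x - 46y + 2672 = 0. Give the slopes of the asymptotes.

√805/23 and -√805/23

Group: 35(x² + 20x) -23(y² + 2y) = -2672
Completing the square gives 35(x + 10)² -23(y + 1)² = -2672 + 3500 - 23 = 805.
Divide by 805: (x + 10)²/23 - (y + 1)²/35 = 1
Hyperbola, center (-10, -1), transverse axis horizontal; a² = 23, b² = 35.
For a horizontal hyperbola the asymptotes have slope ±b/a.
Here that is ±√35/√23 = ±√805/23.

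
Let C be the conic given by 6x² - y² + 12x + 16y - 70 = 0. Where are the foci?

6(x² + 2x) -(y² - 16y) = 70
Complete the square in x and y: 6(x + 1)² -(y - 8)² = 70 + 6 - 64 = 12
Dividing both sides by 12: (x + 1)²/2 - (y - 8)²/12 = 1
Hyperbola, center (-1, 8), transverse axis horizontal; a² = 2, b² = 12.
c² = a² + b² = 2 + 12 = 14, so c = √14.
Foci lie on the horizontal axis through the center: (h ± c, k).

(-1 - √14, 8) and (-1 + √14, 8)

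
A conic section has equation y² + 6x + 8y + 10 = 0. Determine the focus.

Only y is squared. Complete the square in y: (y + 4)² = -6(x - 1).
Vertex (1, -4); 4p = -6 so p = -3/2. Opens left.
Focus is p units from the vertex along the axis: (h + p, k).

(-1/2, -4)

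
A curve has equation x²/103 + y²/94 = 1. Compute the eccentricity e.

Center (0, 0). The larger denominator 103 sits under the x-term, so the major axis is horizontal; a² = 103, b² = 94.
c² = a² - b² = 9, so c = 3.
e = c/a = 3/√103 = 3√103/103.

e = 3√103/103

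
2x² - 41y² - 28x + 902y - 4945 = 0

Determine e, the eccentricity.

Collect terms: 2(x² - 14x) -41(y² - 22y) = 4945
Completing the square gives 2(x - 7)² -41(y - 11)² = 4945 + 98 - 4961 = 82.
Divide by 82: (x - 7)²/41 - (y - 11)²/2 = 1
Hyperbola, center (7, 11), transverse axis horizontal; a² = 41, b² = 2.
c² = a² + b² = 43, so c = √43.
e = c/a = √43/√41 = √1763/41.

e = √1763/41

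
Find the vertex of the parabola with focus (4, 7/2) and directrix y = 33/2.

The vertex is the midpoint between the focus and the directrix along the axis of symmetry.
Axis is vertical (directrix is horizontal). Vertex y-coordinate = (7/2 + 33/2)/2 = 10; x-coordinate = 4.

(4, 10)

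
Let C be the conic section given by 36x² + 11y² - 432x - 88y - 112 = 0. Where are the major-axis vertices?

Rearranging, 36(x² - 12x) + 11(y² - 8y) = 112.
Complete the square: 36(x - 6)² + 11(y - 4)² = 112 + 1296 + 176 = 1584
Divide through by 1584 to get (x - 6)²/44 + (y - 4)²/144 = 1.
Ellipse, center (6, 4), major axis vertical; a² = 144, b² = 44.
a = 12. Vertices at (h, k ± a).

(6, -8) and (6, 16)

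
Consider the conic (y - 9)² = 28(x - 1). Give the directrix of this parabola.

Vertex (1, 9); 4p = 28 so p = 7. Opens right.
Directrix is the vertical line x = h − p = 1 − (7) = -6.

x = -6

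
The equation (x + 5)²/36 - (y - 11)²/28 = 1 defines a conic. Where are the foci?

(-13, 11) and (3, 11)

Center (-5, 11). The positive term is the x-term, so the transverse axis is horizontal; a² = 36, b² = 28.
c² = a² + b² = 36 + 28 = 64, so c = 8.
Foci lie on the horizontal axis through the center: (h ± c, k).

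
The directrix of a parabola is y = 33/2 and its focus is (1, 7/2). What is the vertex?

The vertex is the midpoint between the focus and the directrix along the axis of symmetry.
Axis is vertical (directrix is horizontal). Vertex y-coordinate = (7/2 + 33/2)/2 = 10; x-coordinate = 1.

(1, 10)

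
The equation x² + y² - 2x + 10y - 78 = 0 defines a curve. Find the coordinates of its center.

(1, -5)

Group: (x² - 2x) + (y² + 10y) = 78
Completing the square gives (x - 1)² + (y + 5)² = 78 + 1 + 25 = 104.
So (x - 1)² + (y + 5)² = 104.
Circle centered at (1, -5) with r² = 104.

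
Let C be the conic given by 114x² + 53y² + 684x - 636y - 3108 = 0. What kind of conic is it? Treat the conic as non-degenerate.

ellipse

No xy term. Coefficients of x² and y² are A = 114, C = 53.
A and C have the same sign but A ≠ C ⇒ ellipse.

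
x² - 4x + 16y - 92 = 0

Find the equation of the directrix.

Only x is squared. Complete the square in x: (x - 2)² = -16(y - 6).
Vertex (2, 6); 4p = -16 so p = -4. Opens down.
Directrix is the horizontal line y = k − p = 6 − (-4) = 10.

y = 10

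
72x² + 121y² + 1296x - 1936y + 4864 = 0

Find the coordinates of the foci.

Group: 72(x² + 18x) + 121(y² - 16y) = -4864
Complete the square in x and y: 72(x + 9)² + 121(y - 8)² = -4864 + 5832 + 7744 = 8712
Divide by 8712: (x + 9)²/121 + (y - 8)²/72 = 1
Ellipse, center (-9, 8), major axis horizontal; a² = 121, b² = 72.
c² = a² - b² = 121 - 72 = 49, so c = 7.
Foci lie on the horizontal axis through the center: (h ± c, k).

(-16, 8) and (-2, 8)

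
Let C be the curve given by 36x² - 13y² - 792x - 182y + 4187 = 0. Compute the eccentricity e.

Rearranging, 36(x² - 22x) -13(y² + 14y) = -4187.
36(x - 11)² -13(y + 7)² = -4187 + 4356 - 637 = -468
Dividing both sides by -468: (y + 7)²/36 - (x - 11)²/13 = 1
Hyperbola, center (11, -7), transverse axis vertical; a² = 36, b² = 13.
c² = a² + b² = 49, so c = 7.
e = c/a = 7/6.

e = 7/6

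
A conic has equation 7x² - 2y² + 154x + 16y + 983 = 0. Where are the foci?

7(x² + 22x) -2(y² - 8y) = -983
7(x + 11)² -2(y - 4)² = -983 + 847 - 32 = -168
Divide by -168: (y - 4)²/84 - (x + 11)²/24 = 1
Hyperbola, center (-11, 4), transverse axis vertical; a² = 84, b² = 24.
c² = a² + b² = 84 + 24 = 108, so c = 6√3.
Foci lie on the vertical axis through the center: (h, k ± c).

(-11, 4 - 6√3) and (-11, 4 + 6√3)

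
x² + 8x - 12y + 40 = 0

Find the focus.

(-4, 5)

Only x is squared. Complete the square in x: (x + 4)² = 12(y - 2).
Vertex (-4, 2); 4p = 12 so p = 3. Opens up.
Focus is p units from the vertex along the axis: (h, k + p).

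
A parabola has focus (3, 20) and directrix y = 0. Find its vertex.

(3, 10)

The vertex is the midpoint between the focus and the directrix along the axis of symmetry.
Axis is vertical (directrix is horizontal). Vertex y-coordinate = (20 + 0)/2 = 10; x-coordinate = 3.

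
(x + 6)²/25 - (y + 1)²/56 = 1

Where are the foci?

Center (-6, -1). The positive term is the x-term, so the transverse axis is horizontal; a² = 25, b² = 56.
c² = a² + b² = 25 + 56 = 81, so c = 9.
Foci lie on the horizontal axis through the center: (h ± c, k).

(-15, -1) and (3, -1)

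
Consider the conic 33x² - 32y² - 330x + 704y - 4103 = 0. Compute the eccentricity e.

e = √130/8

Collect terms: 33(x² - 10x) -32(y² - 22y) = 4103
Completing the square gives 33(x - 5)² -32(y - 11)² = 4103 + 825 - 3872 = 1056.
Divide through by 1056 to get (x - 5)²/32 - (y - 11)²/33 = 1.
Hyperbola, center (5, 11), transverse axis horizontal; a² = 32, b² = 33.
c² = a² + b² = 65, so c = √65.
e = c/a = √65/4√2 = √130/8.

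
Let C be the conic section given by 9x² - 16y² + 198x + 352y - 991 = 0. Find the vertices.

(-15, 11) and (-7, 11)

Rearranging, 9(x² + 22x) -16(y² - 22y) = 991.
Complete the square: 9(x + 11)² -16(y - 11)² = 991 + 1089 - 1936 = 144
Divide through by 144 to get (x + 11)²/16 - (y - 11)²/9 = 1.
Hyperbola, center (-11, 11), transverse axis horizontal; a² = 16, b² = 9.
a = 4. Vertices at (h ± a, k).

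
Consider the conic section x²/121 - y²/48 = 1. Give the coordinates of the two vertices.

(-11, 0) and (11, 0)

Center (0, 0). The positive term is the x-term, so the transverse axis is horizontal; a² = 121, b² = 48.
a = 11. Vertices at (h ± a, k).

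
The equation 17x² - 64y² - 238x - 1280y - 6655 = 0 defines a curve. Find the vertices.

Group: 17(x² - 14x) -64(y² + 20y) = 6655
Completing the square gives 17(x - 7)² -64(y + 10)² = 6655 + 833 - 6400 = 1088.
Divide by 1088: (x - 7)²/64 - (y + 10)²/17 = 1
Hyperbola, center (7, -10), transverse axis horizontal; a² = 64, b² = 17.
a = 8. Vertices at (h ± a, k).

(-1, -10) and (15, -10)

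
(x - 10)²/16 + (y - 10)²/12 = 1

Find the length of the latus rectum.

6

Center (10, 10). The larger denominator 16 sits under the x-term, so the major axis is horizontal; a² = 16, b² = 12.
Latus rectum length = 2b²/a = 2·12/4 = 6.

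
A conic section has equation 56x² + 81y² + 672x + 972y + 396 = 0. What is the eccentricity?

e = 5/9

Collect terms: 56(x² + 12x) + 81(y² + 12y) = -396
Complete the square: 56(x + 6)² + 81(y + 6)² = -396 + 2016 + 2916 = 4536
Dividing both sides by 4536: (x + 6)²/81 + (y + 6)²/56 = 1
Ellipse, center (-6, -6), major axis horizontal; a² = 81, b² = 56.
c² = a² - b² = 25, so c = 5.
e = c/a = 5/9.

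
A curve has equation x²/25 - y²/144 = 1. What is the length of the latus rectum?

Center (0, 0). The positive term is the x-term, so the transverse axis is horizontal; a² = 25, b² = 144.
Latus rectum length = 2b²/a = 2·144/5 = 288/5.

288/5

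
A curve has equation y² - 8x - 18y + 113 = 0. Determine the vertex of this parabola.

Only y is squared. Complete the square in y: (y - 9)² = 8(x - 4).
Vertex (4, 9); 4p = 8 so p = 2. Opens right.

(4, 9)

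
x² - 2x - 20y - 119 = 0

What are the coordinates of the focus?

Only x is squared. Complete the square in x: (x - 1)² = 20(y + 6).
Vertex (1, -6); 4p = 20 so p = 5. Opens up.
Focus is p units from the vertex along the axis: (h, k + p).

(1, -1)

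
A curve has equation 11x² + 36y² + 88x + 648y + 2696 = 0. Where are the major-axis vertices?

(-10, -9) and (2, -9)

Group the x- and y-terms: 11(x² + 8x) + 36(y² + 18y) = -2696
Completing the square gives 11(x + 4)² + 36(y + 9)² = -2696 + 176 + 2916 = 396.
Dividing both sides by 396: (x + 4)²/36 + (y + 9)²/11 = 1
Ellipse, center (-4, -9), major axis horizontal; a² = 36, b² = 11.
a = 6. Vertices at (h ± a, k).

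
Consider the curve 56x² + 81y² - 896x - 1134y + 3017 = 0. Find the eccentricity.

Rearranging, 56(x² - 16x) + 81(y² - 14y) = -3017.
Complete the square in x and y: 56(x - 8)² + 81(y - 7)² = -3017 + 3584 + 3969 = 4536
Divide through by 4536 to get (x - 8)²/81 + (y - 7)²/56 = 1.
Ellipse, center (8, 7), major axis horizontal; a² = 81, b² = 56.
c² = a² - b² = 25, so c = 5.
e = c/a = 5/9.

e = 5/9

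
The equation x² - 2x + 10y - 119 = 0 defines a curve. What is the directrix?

Only x is squared. Complete the square in x: (x - 1)² = -10(y - 12).
Vertex (1, 12); 4p = -10 so p = -5/2. Opens down.
Directrix is the horizontal line y = k − p = 12 − (-5/2) = 29/2.

y = 29/2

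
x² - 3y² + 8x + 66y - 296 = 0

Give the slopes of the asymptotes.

Collect terms: (x² + 8x) -3(y² - 22y) = 296
Complete the square in x and y: (x + 4)² -3(y - 11)² = 296 + 16 - 363 = -51
Divide by -51: (y - 11)²/17 - (x + 4)²/51 = 1
Hyperbola, center (-4, 11), transverse axis vertical; a² = 17, b² = 51.
For a vertical hyperbola the asymptotes have slope ±a/b.
Here that is ±√17/√51 = ±√3/3.

√3/3 and -√3/3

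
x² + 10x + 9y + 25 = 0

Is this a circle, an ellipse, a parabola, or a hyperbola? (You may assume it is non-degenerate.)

parabola

No xy term. Coefficients of x² and y² are A = 1, C = 0.
Exactly one squared variable ⇒ parabola.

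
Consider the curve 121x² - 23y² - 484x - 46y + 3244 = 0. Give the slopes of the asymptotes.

11√23/23 and -11√23/23

Collect terms: 121(x² - 4x) -23(y² + 2y) = -3244
Complete the square: 121(x - 2)² -23(y + 1)² = -3244 + 484 - 23 = -2783
Dividing both sides by -2783: (y + 1)²/121 - (x - 2)²/23 = 1
Hyperbola, center (2, -1), transverse axis vertical; a² = 121, b² = 23.
For a vertical hyperbola the asymptotes have slope ±a/b.
Here that is ±11/√23 = ±11√23/23.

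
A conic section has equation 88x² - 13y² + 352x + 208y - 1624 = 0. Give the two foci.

(-2 - √101, 8) and (-2 + √101, 8)

Group the x- and y-terms: 88(x² + 4x) -13(y² - 16y) = 1624
Complete the square in x and y: 88(x + 2)² -13(y - 8)² = 1624 + 352 - 832 = 1144
Dividing both sides by 1144: (x + 2)²/13 - (y - 8)²/88 = 1
Hyperbola, center (-2, 8), transverse axis horizontal; a² = 13, b² = 88.
c² = a² + b² = 13 + 88 = 101, so c = √101.
Foci lie on the horizontal axis through the center: (h ± c, k).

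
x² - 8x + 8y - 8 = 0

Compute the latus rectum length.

Only x is squared. Complete the square in x: (x - 4)² = -8(y - 3).
Vertex (4, 3); 4p = -8 so p = -2. Opens down.
Latus rectum length = |4p| = 8.

8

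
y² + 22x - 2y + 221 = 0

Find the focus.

(-31/2, 1)

Only y is squared. Complete the square in y: (y - 1)² = -22(x + 10).
Vertex (-10, 1); 4p = -22 so p = -11/2. Opens left.
Focus is p units from the vertex along the axis: (h + p, k).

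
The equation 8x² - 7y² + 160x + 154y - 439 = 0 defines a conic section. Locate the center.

(-10, 11)

8(x² + 20x) -7(y² - 22y) = 439
Completing the square gives 8(x + 10)² -7(y - 11)² = 439 + 800 - 847 = 392.
Divide through by 392 to get (x + 10)²/49 - (y - 11)²/56 = 1.
Hyperbola with center (-10, 11).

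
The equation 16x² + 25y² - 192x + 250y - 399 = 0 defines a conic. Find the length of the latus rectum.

64/5

Group: 16(x² - 12x) + 25(y² + 10y) = 399
Complete the square: 16(x - 6)² + 25(y + 5)² = 399 + 576 + 625 = 1600
Divide by 1600: (x - 6)²/100 + (y + 5)²/64 = 1
Ellipse, center (6, -5), major axis horizontal; a² = 100, b² = 64.
Latus rectum length = 2b²/a = 2·64/10 = 64/5.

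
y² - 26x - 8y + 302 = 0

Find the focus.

(35/2, 4)

Only y is squared. Complete the square in y: (y - 4)² = 26(x - 11).
Vertex (11, 4); 4p = 26 so p = 13/2. Opens right.
Focus is p units from the vertex along the axis: (h + p, k).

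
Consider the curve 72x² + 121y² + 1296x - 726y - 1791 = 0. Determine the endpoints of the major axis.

(-20, 3) and (2, 3)

Rearranging, 72(x² + 18x) + 121(y² - 6y) = 1791.
Completing the square gives 72(x + 9)² + 121(y - 3)² = 1791 + 5832 + 1089 = 8712.
Divide by 8712: (x + 9)²/121 + (y - 3)²/72 = 1
Ellipse, center (-9, 3), major axis horizontal; a² = 121, b² = 72.
a = 11. Vertices at (h ± a, k).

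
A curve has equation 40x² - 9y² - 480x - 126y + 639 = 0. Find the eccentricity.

40(x² - 12x) -9(y² + 14y) = -639
Complete the square: 40(x - 6)² -9(y + 7)² = -639 + 1440 - 441 = 360
Dividing both sides by 360: (x - 6)²/9 - (y + 7)²/40 = 1
Hyperbola, center (6, -7), transverse axis horizontal; a² = 9, b² = 40.
c² = a² + b² = 49, so c = 7.
e = c/a = 7/3.

e = 7/3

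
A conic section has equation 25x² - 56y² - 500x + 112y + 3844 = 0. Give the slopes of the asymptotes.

5√14/28 and -5√14/28

Group: 25(x² - 20x) -56(y² - 2y) = -3844
Complete the square: 25(x - 10)² -56(y - 1)² = -3844 + 2500 - 56 = -1400
Divide by -1400: (y - 1)²/25 - (x - 10)²/56 = 1
Hyperbola, center (10, 1), transverse axis vertical; a² = 25, b² = 56.
For a vertical hyperbola the asymptotes have slope ±a/b.
Here that is ±5/2√14 = ±5√14/28.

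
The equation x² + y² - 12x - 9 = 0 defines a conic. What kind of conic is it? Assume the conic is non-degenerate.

circle

No xy term. Coefficients of x² and y² are A = 1, C = 1.
A = C (same sign) ⇒ circle.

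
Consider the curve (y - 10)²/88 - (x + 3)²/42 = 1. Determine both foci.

(-3, 10 - √130) and (-3, 10 + √130)

Center (-3, 10). The positive term is the y-term, so the transverse axis is vertical; a² = 88, b² = 42.
c² = a² + b² = 88 + 42 = 130, so c = √130.
Foci lie on the vertical axis through the center: (h, k ± c).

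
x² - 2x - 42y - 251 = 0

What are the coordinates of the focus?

Only x is squared. Complete the square in x: (x - 1)² = 42(y + 6).
Vertex (1, -6); 4p = 42 so p = 21/2. Opens up.
Focus is p units from the vertex along the axis: (h, k + p).

(1, 9/2)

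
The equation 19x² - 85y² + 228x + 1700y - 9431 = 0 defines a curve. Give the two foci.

(-6 - 2√26, 10) and (-6 + 2√26, 10)

Rearranging, 19(x² + 12x) -85(y² - 20y) = 9431.
Complete the square in x and y: 19(x + 6)² -85(y - 10)² = 9431 + 684 - 8500 = 1615
Divide through by 1615 to get (x + 6)²/85 - (y - 10)²/19 = 1.
Hyperbola, center (-6, 10), transverse axis horizontal; a² = 85, b² = 19.
c² = a² + b² = 85 + 19 = 104, so c = 2√26.
Foci lie on the horizontal axis through the center: (h ± c, k).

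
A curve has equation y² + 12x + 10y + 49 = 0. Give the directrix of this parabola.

Only y is squared. Complete the square in y: (y + 5)² = -12(x + 2).
Vertex (-2, -5); 4p = -12 so p = -3. Opens left.
Directrix is the vertical line x = h − p = -2 − (-3) = 1.

x = 1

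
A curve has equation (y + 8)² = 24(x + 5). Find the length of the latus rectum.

Vertex (-5, -8); 4p = 24 so p = 6. Opens right.
Latus rectum length = |4p| = 24.

24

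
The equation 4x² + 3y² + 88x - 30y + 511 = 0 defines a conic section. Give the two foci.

Rearranging, 4(x² + 22x) + 3(y² - 10y) = -511.
4(x + 11)² + 3(y - 5)² = -511 + 484 + 75 = 48
Divide through by 48 to get (x + 11)²/12 + (y - 5)²/16 = 1.
Ellipse, center (-11, 5), major axis vertical; a² = 16, b² = 12.
c² = a² - b² = 16 - 12 = 4, so c = 2.
Foci lie on the vertical axis through the center: (h, k ± c).

(-11, 3) and (-11, 7)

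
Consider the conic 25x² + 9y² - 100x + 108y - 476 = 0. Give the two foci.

(2, -14) and (2, 2)

Rearranging, 25(x² - 4x) + 9(y² + 12y) = 476.
Complete the square in x and y: 25(x - 2)² + 9(y + 6)² = 476 + 100 + 324 = 900
Divide through by 900 to get (x - 2)²/36 + (y + 6)²/100 = 1.
Ellipse, center (2, -6), major axis vertical; a² = 100, b² = 36.
c² = a² - b² = 100 - 36 = 64, so c = 8.
Foci lie on the vertical axis through the center: (h, k ± c).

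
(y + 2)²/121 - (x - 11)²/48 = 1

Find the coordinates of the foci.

Center (11, -2). The positive term is the y-term, so the transverse axis is vertical; a² = 121, b² = 48.
c² = a² + b² = 121 + 48 = 169, so c = 13.
Foci lie on the vertical axis through the center: (h, k ± c).

(11, -15) and (11, 11)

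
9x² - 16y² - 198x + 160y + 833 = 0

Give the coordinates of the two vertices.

(11, 2) and (11, 8)

Group: 9(x² - 22x) -16(y² - 10y) = -833
9(x - 11)² -16(y - 5)² = -833 + 1089 - 400 = -144
Divide through by -144 to get (y - 5)²/9 - (x - 11)²/16 = 1.
Hyperbola, center (11, 5), transverse axis vertical; a² = 9, b² = 16.
a = 3. Vertices at (h, k ± a).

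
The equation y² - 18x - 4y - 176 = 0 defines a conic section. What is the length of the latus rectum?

18

Only y is squared. Complete the square in y: (y - 2)² = 18(x + 10).
Vertex (-10, 2); 4p = 18 so p = 9/2. Opens right.
Latus rectum length = |4p| = 18.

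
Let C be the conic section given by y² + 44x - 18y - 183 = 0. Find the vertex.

(6, 9)

Only y is squared. Complete the square in y: (y - 9)² = -44(x - 6).
Vertex (6, 9); 4p = -44 so p = -11. Opens left.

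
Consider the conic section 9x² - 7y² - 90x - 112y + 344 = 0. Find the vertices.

Group: 9(x² - 10x) -7(y² + 16y) = -344
Complete the square: 9(x - 5)² -7(y + 8)² = -344 + 225 - 448 = -567
Divide by -567: (y + 8)²/81 - (x - 5)²/63 = 1
Hyperbola, center (5, -8), transverse axis vertical; a² = 81, b² = 63.
a = 9. Vertices at (h, k ± a).

(5, -17) and (5, 1)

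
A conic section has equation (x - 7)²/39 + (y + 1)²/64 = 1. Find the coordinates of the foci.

Center (7, -1). The larger denominator 64 sits under the y-term, so the major axis is vertical; a² = 64, b² = 39.
c² = a² - b² = 64 - 39 = 25, so c = 5.
Foci lie on the vertical axis through the center: (h, k ± c).

(7, -6) and (7, 4)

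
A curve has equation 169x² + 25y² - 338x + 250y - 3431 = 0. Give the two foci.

(1, -17) and (1, 7)

169(x² - 2x) + 25(y² + 10y) = 3431
Completing the square gives 169(x - 1)² + 25(y + 5)² = 3431 + 169 + 625 = 4225.
Divide through by 4225 to get (x - 1)²/25 + (y + 5)²/169 = 1.
Ellipse, center (1, -5), major axis vertical; a² = 169, b² = 25.
c² = a² - b² = 169 - 25 = 144, so c = 12.
Foci lie on the vertical axis through the center: (h, k ± c).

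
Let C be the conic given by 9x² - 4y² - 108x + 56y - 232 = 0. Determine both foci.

(6 - √130, 7) and (6 + √130, 7)

Collect terms: 9(x² - 12x) -4(y² - 14y) = 232
Complete the square: 9(x - 6)² -4(y - 7)² = 232 + 324 - 196 = 360
Divide through by 360 to get (x - 6)²/40 - (y - 7)²/90 = 1.
Hyperbola, center (6, 7), transverse axis horizontal; a² = 40, b² = 90.
c² = a² + b² = 40 + 90 = 130, so c = √130.
Foci lie on the horizontal axis through the center: (h ± c, k).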